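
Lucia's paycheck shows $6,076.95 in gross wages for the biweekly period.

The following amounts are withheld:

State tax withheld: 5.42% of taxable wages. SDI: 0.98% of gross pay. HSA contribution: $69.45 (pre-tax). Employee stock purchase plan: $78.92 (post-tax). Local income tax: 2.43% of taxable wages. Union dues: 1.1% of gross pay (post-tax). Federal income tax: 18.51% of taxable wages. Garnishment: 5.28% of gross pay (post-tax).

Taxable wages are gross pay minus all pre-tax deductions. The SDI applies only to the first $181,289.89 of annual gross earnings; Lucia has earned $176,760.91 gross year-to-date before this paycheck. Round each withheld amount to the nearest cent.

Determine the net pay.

HSA contribution: $69.45
Taxable wages = $6,076.95 − $69.45 = $6,007.50
State tax withheld: $6,007.50 × 0.0542 = $325.61
Federal income tax: $6,007.50 × 0.1851 = $1,111.99
Local income tax: $6,007.50 × 0.0243 = $145.98
SDI: only $181,289.89 − $176,760.91 = $4,528.98 of this check is subject → $4,528.98 × 0.0098 = $44.38
Employee stock purchase plan: $78.92
Garnishment: $6,076.95 × 0.0528 = $320.86
Union dues: $6,076.95 × 0.011 = $66.85
Total deductions = $69.45 + $325.61 + $1,111.99 + $145.98 + $44.38 + $78.92 + $320.86 + $66.85 = $2,164.04
Net pay = $6,076.95 − $2,164.04 = $3,912.91

$3,912.91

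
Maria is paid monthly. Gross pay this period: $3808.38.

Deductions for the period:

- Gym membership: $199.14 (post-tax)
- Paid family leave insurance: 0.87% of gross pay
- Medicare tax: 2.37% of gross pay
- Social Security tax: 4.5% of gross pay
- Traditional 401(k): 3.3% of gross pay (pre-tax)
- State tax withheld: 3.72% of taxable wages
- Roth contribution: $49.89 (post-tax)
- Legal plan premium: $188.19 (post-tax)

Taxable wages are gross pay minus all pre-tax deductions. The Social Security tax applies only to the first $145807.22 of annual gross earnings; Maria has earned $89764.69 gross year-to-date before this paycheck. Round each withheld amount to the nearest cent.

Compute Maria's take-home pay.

$2813.71

Traditional 401(k): $3808.38 × 0.033 = $125.68
Taxable wages = $3808.38 − $125.68 = $3682.70
State tax withheld: $3682.70 × 0.0372 = $137.00
Medicare tax: $3808.38 × 0.0237 = $90.26
Paid family leave insurance: $3808.38 × 0.0087 = $33.13
Social Security tax: cap not yet reached, full $3808.38 is subject → $3808.38 × 0.045 = $171.38
Gym membership: $199.14
Legal plan premium: $188.19
Roth contribution: $49.89
Total deductions = $125.68 + $137.00 + $90.26 + $33.13 + $171.38 + $199.14 + $188.19 + $49.89 = $994.67
Net pay = $3808.38 − $994.67 = $2813.71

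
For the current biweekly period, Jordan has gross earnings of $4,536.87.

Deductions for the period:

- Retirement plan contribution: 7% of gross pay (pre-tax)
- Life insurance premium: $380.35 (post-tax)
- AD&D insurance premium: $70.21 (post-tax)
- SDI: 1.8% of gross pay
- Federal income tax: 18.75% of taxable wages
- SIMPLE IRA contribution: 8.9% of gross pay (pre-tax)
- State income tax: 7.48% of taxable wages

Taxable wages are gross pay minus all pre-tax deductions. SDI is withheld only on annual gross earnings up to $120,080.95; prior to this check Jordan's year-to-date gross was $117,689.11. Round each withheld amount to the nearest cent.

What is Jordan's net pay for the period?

SIMPLE IRA contribution: $4,536.87 × 0.089 = $403.78
Retirement plan contribution: $4,536.87 × 0.07 = $317.58
Pre-tax total = $403.78 + $317.58 = $721.36
Taxable wages = $4,536.87 − $721.36 = $3,815.51
State income tax: $3,815.51 × 0.0748 = $285.40
Federal income tax: $3,815.51 × 0.1875 = $715.41
SDI: only $120,080.95 − $117,689.11 = $2,391.84 of this check is subject → $2,391.84 × 0.018 = $43.05
AD&D insurance premium: $70.21
Life insurance premium: $380.35
Total deductions = $403.78 + $317.58 + $285.40 + $715.41 + $43.05 + $70.21 + $380.35 = $2,215.78
Net pay = $4,536.87 − $2,215.78 = $2,321.09

$2,321.09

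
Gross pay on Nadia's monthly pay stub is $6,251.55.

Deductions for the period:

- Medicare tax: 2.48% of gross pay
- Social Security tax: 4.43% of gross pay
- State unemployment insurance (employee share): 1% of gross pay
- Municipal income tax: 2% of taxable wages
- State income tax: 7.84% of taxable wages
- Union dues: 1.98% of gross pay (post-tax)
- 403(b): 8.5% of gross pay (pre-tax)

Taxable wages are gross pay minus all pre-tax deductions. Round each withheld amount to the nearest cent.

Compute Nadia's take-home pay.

$4,539.03

403(b): $6,251.55 × 0.085 = $531.38
Taxable wages = $6,251.55 − $531.38 = $5,720.17
Municipal income tax: $5,720.17 × 0.02 = $114.40
State income tax: $5,720.17 × 0.0784 = $448.46
Medicare tax: $6,251.55 × 0.0248 = $155.04
State unemployment insurance (employee share): $6,251.55 × 0.01 = $62.52
Social Security tax: $6,251.55 × 0.0443 = $276.94
Union dues: $6,251.55 × 0.0198 = $123.78
Total deductions = $531.38 + $114.40 + $448.46 + $155.04 + $62.52 + $276.94 + $123.78 = $1,712.52
Net pay = $6,251.55 − $1,712.52 = $4,539.03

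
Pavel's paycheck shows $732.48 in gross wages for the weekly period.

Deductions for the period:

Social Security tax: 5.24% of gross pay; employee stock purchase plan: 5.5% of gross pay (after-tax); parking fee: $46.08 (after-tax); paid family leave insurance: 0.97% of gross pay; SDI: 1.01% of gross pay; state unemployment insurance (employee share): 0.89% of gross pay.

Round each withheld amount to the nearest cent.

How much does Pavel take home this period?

SDI: $732.48 × 0.0101 = $7.40
State unemployment insurance (employee share): $732.48 × 0.0089 = $6.52
Social Security tax: $732.48 × 0.0524 = $38.38
Paid family leave insurance: $732.48 × 0.0097 = $7.11
Employee stock purchase plan: $732.48 × 0.055 = $40.29
Parking fee: $46.08
Total deductions = $7.40 + $6.52 + $38.38 + $7.11 + $40.29 + $46.08 = $145.78
Net pay = $732.48 − $145.78 = $586.70

$586.70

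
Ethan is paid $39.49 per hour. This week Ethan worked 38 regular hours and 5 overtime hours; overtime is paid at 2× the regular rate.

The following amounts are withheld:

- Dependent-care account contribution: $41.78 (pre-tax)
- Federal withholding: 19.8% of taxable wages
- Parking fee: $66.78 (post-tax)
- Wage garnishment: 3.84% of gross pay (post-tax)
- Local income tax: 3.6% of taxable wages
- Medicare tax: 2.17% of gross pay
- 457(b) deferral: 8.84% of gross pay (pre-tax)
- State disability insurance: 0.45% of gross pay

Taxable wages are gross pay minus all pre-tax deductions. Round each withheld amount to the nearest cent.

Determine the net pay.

$1,102.39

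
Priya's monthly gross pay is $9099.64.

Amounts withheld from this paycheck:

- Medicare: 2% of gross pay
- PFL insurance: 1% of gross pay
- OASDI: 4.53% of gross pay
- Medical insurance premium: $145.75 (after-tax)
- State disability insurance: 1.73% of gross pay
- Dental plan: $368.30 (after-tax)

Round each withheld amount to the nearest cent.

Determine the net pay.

PFL insurance: $9099.64 × 0.01 = $91.00
OASDI: $9099.64 × 0.0453 = $412.21
Medicare: $9099.64 × 0.02 = $181.99
State disability insurance: $9099.64 × 0.0173 = $157.42
Dental plan: $368.30
Medical insurance premium: $145.75
Total deductions = $91.00 + $412.21 + $181.99 + $157.42 + $368.30 + $145.75 = $1356.67
Net pay = $9099.64 − $1356.67 = $7742.97

$7742.97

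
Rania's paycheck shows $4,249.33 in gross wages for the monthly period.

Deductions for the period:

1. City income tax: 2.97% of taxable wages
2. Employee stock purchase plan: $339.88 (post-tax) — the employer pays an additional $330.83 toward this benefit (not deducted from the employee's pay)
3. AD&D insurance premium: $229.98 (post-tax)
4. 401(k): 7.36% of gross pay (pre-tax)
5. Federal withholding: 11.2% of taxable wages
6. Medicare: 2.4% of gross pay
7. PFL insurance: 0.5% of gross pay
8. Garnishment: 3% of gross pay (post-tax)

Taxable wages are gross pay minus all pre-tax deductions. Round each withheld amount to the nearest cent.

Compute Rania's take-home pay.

401(k): $4,249.33 × 0.0736 = $312.75
Taxable wages = $4,249.33 − $312.75 = $3,936.58
Federal withholding: $3,936.58 × 0.112 = $440.90
City income tax: $3,936.58 × 0.0297 = $116.92
Medicare: $4,249.33 × 0.024 = $101.98
PFL insurance: $4,249.33 × 0.005 = $21.25
Employee stock purchase plan: $339.88
AD&D insurance premium: $229.98
Garnishment: $4,249.33 × 0.03 = $127.48
(Employer's $330.83 toward employee stock purchase plan is not withheld from the employee.)
Total deductions = $312.75 + $440.90 + $116.92 + $101.98 + $21.25 + $339.88 + $229.98 + $127.48 = $1,691.14
Net pay = $4,249.33 − $1,691.14 = $2,558.19

$2,558.19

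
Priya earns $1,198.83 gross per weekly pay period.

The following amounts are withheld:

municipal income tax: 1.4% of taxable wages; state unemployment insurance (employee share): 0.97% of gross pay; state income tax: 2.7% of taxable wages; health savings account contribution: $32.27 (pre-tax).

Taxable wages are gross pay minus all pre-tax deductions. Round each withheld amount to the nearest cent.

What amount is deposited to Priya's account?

Health savings account contribution: $32.27
Taxable wages = $1,198.83 − $32.27 = $1,166.56
Municipal income tax: $1,166.56 × 0.014 = $16.33
State income tax: $1,166.56 × 0.027 = $31.50
State unemployment insurance (employee share): $1,198.83 × 0.0097 = $11.63
Total deductions = $32.27 + $16.33 + $31.50 + $11.63 = $91.73
Net pay = $1,198.83 − $91.73 = $1,107.10

$1,107.10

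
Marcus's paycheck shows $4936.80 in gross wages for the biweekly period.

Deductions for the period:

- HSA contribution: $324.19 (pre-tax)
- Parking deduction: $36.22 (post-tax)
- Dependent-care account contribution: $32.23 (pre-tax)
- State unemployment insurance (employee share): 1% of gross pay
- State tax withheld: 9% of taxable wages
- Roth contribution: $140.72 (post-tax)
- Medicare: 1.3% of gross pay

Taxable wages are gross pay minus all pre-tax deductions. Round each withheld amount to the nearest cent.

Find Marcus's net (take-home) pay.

$3877.66

HSA contribution: $324.19
Dependent-care account contribution: $32.23
Pre-tax total = $324.19 + $32.23 = $356.42
Taxable wages = $4936.80 − $356.42 = $4580.38
State tax withheld: $4580.38 × 0.09 = $412.23
Medicare: $4936.80 × 0.013 = $64.18
State unemployment insurance (employee share): $4936.80 × 0.01 = $49.37
Roth contribution: $140.72
Parking deduction: $36.22
Total deductions = $324.19 + $32.23 + $412.23 + $64.18 + $49.37 + $140.72 + $36.22 = $1059.14
Net pay = $4936.80 − $1059.14 = $3877.66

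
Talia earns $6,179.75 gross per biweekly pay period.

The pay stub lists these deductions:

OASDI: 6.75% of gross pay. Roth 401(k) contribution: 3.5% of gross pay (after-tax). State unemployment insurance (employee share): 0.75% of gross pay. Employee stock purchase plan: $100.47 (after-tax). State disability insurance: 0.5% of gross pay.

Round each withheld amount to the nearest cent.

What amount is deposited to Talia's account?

$5,368.61

State unemployment insurance (employee share): $6,179.75 × 0.0075 = $46.35
State disability insurance: $6,179.75 × 0.005 = $30.90
OASDI: $6,179.75 × 0.0675 = $417.13
Roth 401(k) contribution: $6,179.75 × 0.035 = $216.29
Employee stock purchase plan: $100.47
Total deductions = $46.35 + $30.90 + $417.13 + $216.29 + $100.47 = $811.14
Net pay = $6,179.75 − $811.14 = $5,368.61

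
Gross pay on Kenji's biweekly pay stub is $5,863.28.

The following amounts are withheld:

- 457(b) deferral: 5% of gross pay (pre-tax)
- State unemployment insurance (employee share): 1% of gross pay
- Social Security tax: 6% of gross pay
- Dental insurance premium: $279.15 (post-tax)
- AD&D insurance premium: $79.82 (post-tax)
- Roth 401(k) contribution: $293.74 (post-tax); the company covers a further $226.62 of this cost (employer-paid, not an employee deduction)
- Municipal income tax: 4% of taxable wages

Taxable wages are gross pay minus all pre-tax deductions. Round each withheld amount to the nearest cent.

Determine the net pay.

457(b) deferral: $5,863.28 × 0.05 = $293.16
Taxable wages = $5,863.28 − $293.16 = $5,570.12
Municipal income tax: $5,570.12 × 0.04 = $222.80
State unemployment insurance (employee share): $5,863.28 × 0.01 = $58.63
Social Security tax: $5,863.28 × 0.06 = $351.80
Dental insurance premium: $279.15
AD&D insurance premium: $79.82
Roth 401(k) contribution: $293.74
(Employer's $226.62 toward Roth 401(k) contribution is not withheld from the employee.)
Total deductions = $293.16 + $222.80 + $58.63 + $351.80 + $279.15 + $79.82 + $293.74 = $1,579.10
Net pay = $5,863.28 − $1,579.10 = $4,284.18

$4,284.18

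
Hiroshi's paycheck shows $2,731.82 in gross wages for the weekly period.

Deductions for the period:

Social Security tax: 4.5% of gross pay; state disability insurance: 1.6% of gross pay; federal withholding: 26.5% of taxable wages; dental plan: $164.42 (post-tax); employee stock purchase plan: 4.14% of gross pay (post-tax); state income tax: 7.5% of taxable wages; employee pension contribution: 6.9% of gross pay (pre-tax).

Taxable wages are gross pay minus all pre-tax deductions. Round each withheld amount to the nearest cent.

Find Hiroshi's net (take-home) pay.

Employee pension contribution: $2,731.82 × 0.069 = $188.50
Taxable wages = $2,731.82 − $188.50 = $2,543.32
Federal withholding: $2,543.32 × 0.265 = $673.98
State income tax: $2,543.32 × 0.075 = $190.75
Social Security tax: $2,731.82 × 0.045 = $122.93
State disability insurance: $2,731.82 × 0.016 = $43.71
Employee stock purchase plan: $2,731.82 × 0.0414 = $113.10
Dental plan: $164.42
Total deductions = $188.50 + $673.98 + $190.75 + $122.93 + $43.71 + $113.10 + $164.42 = $1,497.39
Net pay = $2,731.82 − $1,497.39 = $1,234.43

$1,234.43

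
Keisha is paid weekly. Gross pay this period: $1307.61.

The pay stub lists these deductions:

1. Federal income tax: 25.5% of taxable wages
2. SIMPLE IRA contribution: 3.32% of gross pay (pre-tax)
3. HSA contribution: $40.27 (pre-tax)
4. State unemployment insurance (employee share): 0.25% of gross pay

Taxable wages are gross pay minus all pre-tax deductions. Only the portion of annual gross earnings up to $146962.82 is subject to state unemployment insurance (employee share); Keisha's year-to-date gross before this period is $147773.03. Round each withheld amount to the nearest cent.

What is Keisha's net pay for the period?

$911.83

SIMPLE IRA contribution: $1307.61 × 0.0332 = $43.41
HSA contribution: $40.27
Pre-tax total = $43.41 + $40.27 = $83.68
Taxable wages = $1307.61 − $83.68 = $1223.93
Federal income tax: $1223.93 × 0.255 = $312.10
State unemployment insurance (employee share): annual cap $146962.82 already reached (YTD $147773.03), so $0.00
Total deductions = $43.41 + $40.27 + $312.10 + $0.00 = $395.78
Net pay = $1307.61 − $395.78 = $911.83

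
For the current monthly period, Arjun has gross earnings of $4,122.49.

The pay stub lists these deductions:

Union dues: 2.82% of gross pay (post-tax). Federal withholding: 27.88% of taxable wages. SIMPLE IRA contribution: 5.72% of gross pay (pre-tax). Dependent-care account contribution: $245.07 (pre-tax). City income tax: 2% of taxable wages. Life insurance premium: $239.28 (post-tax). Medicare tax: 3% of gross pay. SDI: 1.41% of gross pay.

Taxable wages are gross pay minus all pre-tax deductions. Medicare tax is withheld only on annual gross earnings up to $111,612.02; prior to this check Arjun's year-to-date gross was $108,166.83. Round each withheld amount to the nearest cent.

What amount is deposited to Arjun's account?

$2,036.48

SIMPLE IRA contribution: $4,122.49 × 0.0572 = $235.81
Dependent-care account contribution: $245.07
Pre-tax total = $235.81 + $245.07 = $480.88
Taxable wages = $4,122.49 − $480.88 = $3,641.61
Federal withholding: $3,641.61 × 0.2788 = $1,015.28
City income tax: $3,641.61 × 0.02 = $72.83
Medicare tax: only $111,612.02 − $108,166.83 = $3,445.19 of this check is subject → $3,445.19 × 0.03 = $103.36
SDI: $4,122.49 × 0.0141 = $58.13
Union dues: $4,122.49 × 0.0282 = $116.25
Life insurance premium: $239.28
Total deductions = $235.81 + $245.07 + $1,015.28 + $72.83 + $103.36 + $58.13 + $116.25 + $239.28 = $2,086.01
Net pay = $4,122.49 − $2,086.01 = $2,036.48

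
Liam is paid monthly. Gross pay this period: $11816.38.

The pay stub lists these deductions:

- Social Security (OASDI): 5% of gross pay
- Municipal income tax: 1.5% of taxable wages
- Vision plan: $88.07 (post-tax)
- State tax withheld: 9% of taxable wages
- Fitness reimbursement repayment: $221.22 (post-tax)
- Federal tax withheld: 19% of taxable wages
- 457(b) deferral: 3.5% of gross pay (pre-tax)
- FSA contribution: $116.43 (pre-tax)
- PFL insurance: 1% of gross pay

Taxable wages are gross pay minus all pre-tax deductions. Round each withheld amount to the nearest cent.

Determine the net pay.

457(b) deferral: $11816.38 × 0.035 = $413.57
FSA contribution: $116.43
Pre-tax total = $413.57 + $116.43 = $530.00
Taxable wages = $11816.38 − $530.00 = $11286.38
Federal tax withheld: $11286.38 × 0.19 = $2144.41
State tax withheld: $11286.38 × 0.09 = $1015.77
Municipal income tax: $11286.38 × 0.015 = $169.30
Social Security (OASDI): $11816.38 × 0.05 = $590.82
PFL insurance: $11816.38 × 0.01 = $118.16
Vision plan: $88.07
Fitness reimbursement repayment: $221.22
Total deductions = $413.57 + $116.43 + $2144.41 + $1015.77 + $169.30 + $590.82 + $118.16 + $88.07 + $221.22 = $4877.75
Net pay = $11816.38 − $4877.75 = $6938.63

$6938.63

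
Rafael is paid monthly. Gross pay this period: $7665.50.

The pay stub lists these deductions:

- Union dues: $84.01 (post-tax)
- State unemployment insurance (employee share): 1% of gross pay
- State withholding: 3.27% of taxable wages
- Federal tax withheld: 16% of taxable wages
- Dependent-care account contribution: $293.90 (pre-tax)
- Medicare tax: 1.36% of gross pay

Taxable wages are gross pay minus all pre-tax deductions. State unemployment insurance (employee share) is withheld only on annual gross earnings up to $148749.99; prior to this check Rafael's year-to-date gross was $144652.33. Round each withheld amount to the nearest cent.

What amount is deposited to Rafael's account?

$5721.85

Dependent-care account contribution: $293.90
Taxable wages = $7665.50 − $293.90 = $7371.60
Federal tax withheld: $7371.60 × 0.16 = $1179.46
State withholding: $7371.60 × 0.0327 = $241.05
State unemployment insurance (employee share): only $148749.99 − $144652.33 = $4097.66 of this check is subject → $4097.66 × 0.01 = $40.98
Medicare tax: $7665.50 × 0.0136 = $104.25
Union dues: $84.01
Total deductions = $293.90 + $1179.46 + $241.05 + $40.98 + $104.25 + $84.01 = $1943.65
Net pay = $7665.50 − $1943.65 = $5721.85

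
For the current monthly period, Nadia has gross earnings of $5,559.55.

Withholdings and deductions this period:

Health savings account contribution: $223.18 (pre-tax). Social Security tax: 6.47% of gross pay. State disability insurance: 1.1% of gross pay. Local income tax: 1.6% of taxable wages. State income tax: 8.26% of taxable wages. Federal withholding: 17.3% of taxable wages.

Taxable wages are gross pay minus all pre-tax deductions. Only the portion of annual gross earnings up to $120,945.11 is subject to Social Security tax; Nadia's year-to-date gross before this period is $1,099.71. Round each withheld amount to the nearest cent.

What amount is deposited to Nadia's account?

Health savings account contribution: $223.18
Taxable wages = $5,559.55 − $223.18 = $5,336.37
State income tax: $5,336.37 × 0.0826 = $440.78
Local income tax: $5,336.37 × 0.016 = $85.38
Federal withholding: $5,336.37 × 0.173 = $923.19
State disability insurance: $5,559.55 × 0.011 = $61.16
Social Security tax: cap not yet reached, full $5,559.55 is subject → $5,559.55 × 0.0647 = $359.70
Total deductions = $223.18 + $440.78 + $85.38 + $923.19 + $61.16 + $359.70 = $2,093.39
Net pay = $5,559.55 − $2,093.39 = $3,466.16

$3,466.16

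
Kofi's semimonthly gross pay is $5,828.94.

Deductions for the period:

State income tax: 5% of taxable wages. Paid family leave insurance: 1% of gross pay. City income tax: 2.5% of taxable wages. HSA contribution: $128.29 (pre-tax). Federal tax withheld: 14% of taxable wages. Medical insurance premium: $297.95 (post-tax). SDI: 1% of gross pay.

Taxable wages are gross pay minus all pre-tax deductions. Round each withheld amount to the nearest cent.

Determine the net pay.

$4,060.48

HSA contribution: $128.29
Taxable wages = $5,828.94 − $128.29 = $5,700.65
City income tax: $5,700.65 × 0.025 = $142.52
Federal tax withheld: $5,700.65 × 0.14 = $798.09
State income tax: $5,700.65 × 0.05 = $285.03
SDI: $5,828.94 × 0.01 = $58.29
Paid family leave insurance: $5,828.94 × 0.01 = $58.29
Medical insurance premium: $297.95
Total deductions = $128.29 + $142.52 + $798.09 + $285.03 + $58.29 + $58.29 + $297.95 = $1,768.46
Net pay = $5,828.94 − $1,768.46 = $4,060.48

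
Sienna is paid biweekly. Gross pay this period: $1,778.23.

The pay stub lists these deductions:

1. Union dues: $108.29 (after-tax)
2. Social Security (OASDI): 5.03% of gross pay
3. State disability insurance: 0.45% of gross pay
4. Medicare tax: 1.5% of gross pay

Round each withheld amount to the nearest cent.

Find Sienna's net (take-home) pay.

Social Security (OASDI): $1,778.23 × 0.0503 = $89.44
Medicare tax: $1,778.23 × 0.015 = $26.67
State disability insurance: $1,778.23 × 0.0045 = $8.00
Union dues: $108.29
Total deductions = $89.44 + $26.67 + $8.00 + $108.29 = $232.40
Net pay = $1,778.23 − $232.40 = $1,545.83

$1,545.83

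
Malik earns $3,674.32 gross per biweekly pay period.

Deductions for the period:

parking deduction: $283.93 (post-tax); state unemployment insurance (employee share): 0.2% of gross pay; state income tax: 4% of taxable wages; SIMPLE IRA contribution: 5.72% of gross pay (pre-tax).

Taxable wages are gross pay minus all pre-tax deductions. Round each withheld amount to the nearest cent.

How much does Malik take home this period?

$3,034.30

SIMPLE IRA contribution: $3,674.32 × 0.0572 = $210.17
Taxable wages = $3,674.32 − $210.17 = $3,464.15
State income tax: $3,464.15 × 0.04 = $138.57
State unemployment insurance (employee share): $3,674.32 × 0.002 = $7.35
Parking deduction: $283.93
Total deductions = $210.17 + $138.57 + $7.35 + $283.93 = $640.02
Net pay = $3,674.32 − $640.02 = $3,034.30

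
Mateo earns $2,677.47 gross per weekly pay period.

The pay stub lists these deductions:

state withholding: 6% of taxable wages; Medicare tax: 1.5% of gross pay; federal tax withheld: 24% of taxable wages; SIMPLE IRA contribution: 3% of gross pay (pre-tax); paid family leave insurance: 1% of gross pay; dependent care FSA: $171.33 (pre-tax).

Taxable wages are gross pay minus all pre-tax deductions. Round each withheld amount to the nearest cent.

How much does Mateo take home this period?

$1,631.14

Dependent care FSA: $171.33
SIMPLE IRA contribution: $2,677.47 × 0.03 = $80.32
Pre-tax total = $171.33 + $80.32 = $251.65
Taxable wages = $2,677.47 − $251.65 = $2,425.82
Federal tax withheld: $2,425.82 × 0.24 = $582.20
State withholding: $2,425.82 × 0.06 = $145.55
Medicare tax: $2,677.47 × 0.015 = $40.16
Paid family leave insurance: $2,677.47 × 0.01 = $26.77
Total deductions = $171.33 + $80.32 + $582.20 + $145.55 + $40.16 + $26.77 = $1,046.33
Net pay = $2,677.47 − $1,046.33 = $1,631.14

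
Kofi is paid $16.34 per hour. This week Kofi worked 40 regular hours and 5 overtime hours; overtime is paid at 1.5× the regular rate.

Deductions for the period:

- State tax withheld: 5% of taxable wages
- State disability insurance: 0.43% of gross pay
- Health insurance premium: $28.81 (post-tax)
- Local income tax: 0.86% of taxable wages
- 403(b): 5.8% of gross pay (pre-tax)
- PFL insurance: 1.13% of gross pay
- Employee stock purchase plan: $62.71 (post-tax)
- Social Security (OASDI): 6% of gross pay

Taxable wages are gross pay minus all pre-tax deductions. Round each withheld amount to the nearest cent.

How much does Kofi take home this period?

$538.08

Regular pay: 40 × $16.34 = $653.60
Overtime pay: 5 × $16.34 × 1.5 = $122.55
Gross pay = $653.60 + $122.55 = $776.15
403(b): $776.15 × 0.058 = $45.02
Taxable wages = $776.15 − $45.02 = $731.13
State tax withheld: $731.13 × 0.05 = $36.56
Local income tax: $731.13 × 0.0086 = $6.29
PFL insurance: $776.15 × 0.0113 = $8.77
State disability insurance: $776.15 × 0.0043 = $3.34
Social Security (OASDI): $776.15 × 0.06 = $46.57
Employee stock purchase plan: $62.71
Health insurance premium: $28.81
Total deductions = $45.02 + $36.56 + $6.29 + $8.77 + $3.34 + $46.57 + $62.71 + $28.81 = $238.07
Net pay = $776.15 − $238.07 = $538.08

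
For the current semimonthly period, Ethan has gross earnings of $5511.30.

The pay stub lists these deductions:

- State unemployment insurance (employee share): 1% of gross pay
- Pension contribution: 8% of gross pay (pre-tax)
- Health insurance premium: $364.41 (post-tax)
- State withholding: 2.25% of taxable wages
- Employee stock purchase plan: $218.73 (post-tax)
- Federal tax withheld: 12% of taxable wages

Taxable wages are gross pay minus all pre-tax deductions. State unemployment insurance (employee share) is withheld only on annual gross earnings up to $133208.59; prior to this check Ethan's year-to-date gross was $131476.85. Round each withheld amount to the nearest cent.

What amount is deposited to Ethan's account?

$3747.41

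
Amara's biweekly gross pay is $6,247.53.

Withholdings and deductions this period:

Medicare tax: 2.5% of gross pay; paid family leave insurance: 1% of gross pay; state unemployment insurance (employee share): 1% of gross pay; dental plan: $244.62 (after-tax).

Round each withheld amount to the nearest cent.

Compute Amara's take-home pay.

Paid family leave insurance: $6,247.53 × 0.01 = $62.48
State unemployment insurance (employee share): $6,247.53 × 0.01 = $62.48
Medicare tax: $6,247.53 × 0.025 = $156.19
Dental plan: $244.62
Total deductions = $62.48 + $62.48 + $156.19 + $244.62 = $525.77
Net pay = $6,247.53 − $525.77 = $5,721.76

$5,721.76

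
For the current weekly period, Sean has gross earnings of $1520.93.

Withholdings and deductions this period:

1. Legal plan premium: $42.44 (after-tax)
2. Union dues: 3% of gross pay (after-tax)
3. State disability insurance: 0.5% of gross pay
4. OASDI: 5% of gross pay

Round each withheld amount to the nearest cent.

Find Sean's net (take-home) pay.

$1349.21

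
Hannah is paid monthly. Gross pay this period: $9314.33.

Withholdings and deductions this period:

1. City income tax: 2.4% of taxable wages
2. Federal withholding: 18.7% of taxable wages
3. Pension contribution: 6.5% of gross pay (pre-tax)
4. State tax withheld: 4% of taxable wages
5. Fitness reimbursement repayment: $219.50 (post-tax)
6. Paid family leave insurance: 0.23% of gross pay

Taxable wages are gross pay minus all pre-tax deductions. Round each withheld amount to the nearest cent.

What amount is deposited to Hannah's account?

Pension contribution: $9314.33 × 0.065 = $605.43
Taxable wages = $9314.33 − $605.43 = $8708.90
State tax withheld: $8708.90 × 0.04 = $348.36
City income tax: $8708.90 × 0.024 = $209.01
Federal withholding: $8708.90 × 0.187 = $1628.56
Paid family leave insurance: $9314.33 × 0.0023 = $21.42
Fitness reimbursement repayment: $219.50
Total deductions = $605.43 + $348.36 + $209.01 + $1628.56 + $21.42 + $219.50 = $3032.28
Net pay = $9314.33 − $3032.28 = $6282.05

$6282.05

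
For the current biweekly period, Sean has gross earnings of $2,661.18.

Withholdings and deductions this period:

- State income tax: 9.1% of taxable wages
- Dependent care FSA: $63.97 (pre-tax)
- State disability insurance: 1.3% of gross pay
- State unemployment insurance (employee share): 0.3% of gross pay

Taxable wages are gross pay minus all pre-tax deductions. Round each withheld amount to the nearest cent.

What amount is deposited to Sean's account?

Dependent care FSA: $63.97
Taxable wages = $2,661.18 − $63.97 = $2,597.21
State income tax: $2,597.21 × 0.091 = $236.35
State disability insurance: $2,661.18 × 0.013 = $34.60
State unemployment insurance (employee share): $2,661.18 × 0.003 = $7.98
Total deductions = $63.97 + $236.35 + $34.60 + $7.98 = $342.90
Net pay = $2,661.18 − $342.90 = $2,318.28

$2,318.28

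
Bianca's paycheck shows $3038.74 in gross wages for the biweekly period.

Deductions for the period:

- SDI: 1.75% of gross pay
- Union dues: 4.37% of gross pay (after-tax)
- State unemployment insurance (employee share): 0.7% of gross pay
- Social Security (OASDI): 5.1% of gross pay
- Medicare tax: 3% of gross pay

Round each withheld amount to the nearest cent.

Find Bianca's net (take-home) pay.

State unemployment insurance (employee share): $3038.74 × 0.007 = $21.27
SDI: $3038.74 × 0.0175 = $53.18
Medicare tax: $3038.74 × 0.03 = $91.16
Social Security (OASDI): $3038.74 × 0.051 = $154.98
Union dues: $3038.74 × 0.0437 = $132.79
Total deductions = $21.27 + $53.18 + $91.16 + $154.98 + $132.79 = $453.38
Net pay = $3038.74 − $453.38 = $2585.36

$2585.36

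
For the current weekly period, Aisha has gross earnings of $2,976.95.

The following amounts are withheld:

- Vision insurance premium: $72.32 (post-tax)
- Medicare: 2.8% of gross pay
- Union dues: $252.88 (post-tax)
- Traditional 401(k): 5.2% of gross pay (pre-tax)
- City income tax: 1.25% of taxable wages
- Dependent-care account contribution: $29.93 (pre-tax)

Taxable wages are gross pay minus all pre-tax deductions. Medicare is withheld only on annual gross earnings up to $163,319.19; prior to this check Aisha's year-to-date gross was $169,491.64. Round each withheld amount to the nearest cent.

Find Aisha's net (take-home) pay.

$2,432.12

Traditional 401(k): $2,976.95 × 0.052 = $154.80
Dependent-care account contribution: $29.93
Pre-tax total = $154.80 + $29.93 = $184.73
Taxable wages = $2,976.95 − $184.73 = $2,792.22
City income tax: $2,792.22 × 0.0125 = $34.90
Medicare: annual cap $163,319.19 already reached (YTD $169,491.64), so $0.00
Vision insurance premium: $72.32
Union dues: $252.88
Total deductions = $154.80 + $29.93 + $34.90 + $0.00 + $72.32 + $252.88 = $544.83
Net pay = $2,976.95 − $544.83 = $2,432.12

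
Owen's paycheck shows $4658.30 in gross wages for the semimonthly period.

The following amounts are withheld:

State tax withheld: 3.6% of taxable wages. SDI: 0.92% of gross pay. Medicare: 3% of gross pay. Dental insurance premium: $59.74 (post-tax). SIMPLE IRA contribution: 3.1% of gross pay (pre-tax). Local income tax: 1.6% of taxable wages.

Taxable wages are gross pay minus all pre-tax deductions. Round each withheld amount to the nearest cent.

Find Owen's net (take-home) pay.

$4036.82

SIMPLE IRA contribution: $4658.30 × 0.031 = $144.41
Taxable wages = $4658.30 − $144.41 = $4513.89
State tax withheld: $4513.89 × 0.036 = $162.50
Local income tax: $4513.89 × 0.016 = $72.22
SDI: $4658.30 × 0.0092 = $42.86
Medicare: $4658.30 × 0.03 = $139.75
Dental insurance premium: $59.74
Total deductions = $144.41 + $162.50 + $72.22 + $42.86 + $139.75 + $59.74 = $621.48
Net pay = $4658.30 − $621.48 = $4036.82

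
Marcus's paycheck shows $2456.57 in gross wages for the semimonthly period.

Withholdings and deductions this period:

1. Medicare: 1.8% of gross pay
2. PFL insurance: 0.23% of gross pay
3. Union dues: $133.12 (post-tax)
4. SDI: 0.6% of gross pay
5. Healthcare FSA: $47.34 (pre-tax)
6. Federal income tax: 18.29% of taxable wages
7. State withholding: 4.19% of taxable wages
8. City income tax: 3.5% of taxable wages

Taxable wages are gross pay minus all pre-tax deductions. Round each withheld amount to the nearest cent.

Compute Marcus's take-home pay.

Healthcare FSA: $47.34
Taxable wages = $2456.57 − $47.34 = $2409.23
Federal income tax: $2409.23 × 0.1829 = $440.65
State withholding: $2409.23 × 0.0419 = $100.95
City income tax: $2409.23 × 0.035 = $84.32
SDI: $2456.57 × 0.006 = $14.74
Medicare: $2456.57 × 0.018 = $44.22
PFL insurance: $2456.57 × 0.0023 = $5.65
Union dues: $133.12
Total deductions = $47.34 + $440.65 + $100.95 + $84.32 + $14.74 + $44.22 + $5.65 + $133.12 = $870.99
Net pay = $2456.57 − $870.99 = $1585.58

$1585.58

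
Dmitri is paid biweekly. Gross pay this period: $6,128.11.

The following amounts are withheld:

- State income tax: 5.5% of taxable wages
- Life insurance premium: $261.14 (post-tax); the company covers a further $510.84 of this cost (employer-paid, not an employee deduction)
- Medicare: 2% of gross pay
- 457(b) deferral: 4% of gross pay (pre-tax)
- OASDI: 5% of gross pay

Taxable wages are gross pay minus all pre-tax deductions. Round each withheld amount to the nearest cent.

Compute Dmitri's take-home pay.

457(b) deferral: $6,128.11 × 0.04 = $245.12
Taxable wages = $6,128.11 − $245.12 = $5,882.99
State income tax: $5,882.99 × 0.055 = $323.56
Medicare: $6,128.11 × 0.02 = $122.56
OASDI: $6,128.11 × 0.05 = $306.41
Life insurance premium: $261.14
(Employer's $510.84 toward life insurance premium is not withheld from the employee.)
Total deductions = $245.12 + $323.56 + $122.56 + $306.41 + $261.14 = $1,258.79
Net pay = $6,128.11 − $1,258.79 = $4,869.32

$4,869.32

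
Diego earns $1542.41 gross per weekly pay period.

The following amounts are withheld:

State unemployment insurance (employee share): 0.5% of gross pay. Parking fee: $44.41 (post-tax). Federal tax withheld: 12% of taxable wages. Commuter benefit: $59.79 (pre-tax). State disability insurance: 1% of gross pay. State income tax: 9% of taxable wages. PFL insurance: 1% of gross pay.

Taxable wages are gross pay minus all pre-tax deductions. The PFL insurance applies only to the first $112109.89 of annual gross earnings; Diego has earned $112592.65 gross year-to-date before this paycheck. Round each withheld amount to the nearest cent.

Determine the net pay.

$1103.73

Commuter benefit: $59.79
Taxable wages = $1542.41 − $59.79 = $1482.62
State income tax: $1482.62 × 0.09 = $133.44
Federal tax withheld: $1482.62 × 0.12 = $177.91
State disability insurance: $1542.41 × 0.01 = $15.42
PFL insurance: annual cap $112109.89 already reached (YTD $112592.65), so $0.00
State unemployment insurance (employee share): $1542.41 × 0.005 = $7.71
Parking fee: $44.41
Total deductions = $59.79 + $133.44 + $177.91 + $15.42 + $0.00 + $7.71 + $44.41 = $438.68
Net pay = $1542.41 − $438.68 = $1103.73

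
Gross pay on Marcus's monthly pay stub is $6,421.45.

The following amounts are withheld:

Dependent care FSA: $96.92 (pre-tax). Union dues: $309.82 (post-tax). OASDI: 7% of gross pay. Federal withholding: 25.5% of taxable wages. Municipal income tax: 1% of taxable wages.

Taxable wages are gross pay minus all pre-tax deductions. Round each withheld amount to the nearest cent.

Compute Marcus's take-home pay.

$3,889.20

Dependent care FSA: $96.92
Taxable wages = $6,421.45 − $96.92 = $6,324.53
Federal withholding: $6,324.53 × 0.255 = $1,612.76
Municipal income tax: $6,324.53 × 0.01 = $63.25
OASDI: $6,421.45 × 0.07 = $449.50
Union dues: $309.82
Total deductions = $96.92 + $1,612.76 + $63.25 + $449.50 + $309.82 = $2,532.25
Net pay = $6,421.45 − $2,532.25 = $3,889.20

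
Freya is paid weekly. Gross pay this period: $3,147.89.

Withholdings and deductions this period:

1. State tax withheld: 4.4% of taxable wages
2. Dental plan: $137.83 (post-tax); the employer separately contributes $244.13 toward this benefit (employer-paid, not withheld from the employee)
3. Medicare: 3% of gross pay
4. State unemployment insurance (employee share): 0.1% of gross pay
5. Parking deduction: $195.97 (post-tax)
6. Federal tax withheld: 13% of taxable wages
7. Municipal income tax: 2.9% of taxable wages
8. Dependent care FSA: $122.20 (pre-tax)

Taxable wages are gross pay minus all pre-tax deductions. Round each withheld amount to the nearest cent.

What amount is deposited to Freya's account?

$1,980.08

Dependent care FSA: $122.20
Taxable wages = $3,147.89 − $122.20 = $3,025.69
Federal tax withheld: $3,025.69 × 0.13 = $393.34
State tax withheld: $3,025.69 × 0.044 = $133.13
Municipal income tax: $3,025.69 × 0.029 = $87.75
Medicare: $3,147.89 × 0.03 = $94.44
State unemployment insurance (employee share): $3,147.89 × 0.001 = $3.15
Dental plan: $137.83
Parking deduction: $195.97
(Employer's $244.13 toward dental plan is not withheld from the employee.)
Total deductions = $122.20 + $393.34 + $133.13 + $87.75 + $94.44 + $3.15 + $137.83 + $195.97 = $1,167.81
Net pay = $3,147.89 − $1,167.81 = $1,980.08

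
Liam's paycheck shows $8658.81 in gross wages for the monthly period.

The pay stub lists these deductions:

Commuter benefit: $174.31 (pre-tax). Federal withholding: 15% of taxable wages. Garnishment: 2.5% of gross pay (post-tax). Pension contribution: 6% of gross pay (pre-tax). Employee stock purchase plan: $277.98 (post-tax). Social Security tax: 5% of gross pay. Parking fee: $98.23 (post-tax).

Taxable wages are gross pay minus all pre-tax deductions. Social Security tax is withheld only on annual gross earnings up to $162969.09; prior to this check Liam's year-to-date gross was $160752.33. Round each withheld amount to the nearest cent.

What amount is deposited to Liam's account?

Pension contribution: $8658.81 × 0.06 = $519.53
Commuter benefit: $174.31
Pre-tax total = $519.53 + $174.31 = $693.84
Taxable wages = $8658.81 − $693.84 = $7964.97
Federal withholding: $7964.97 × 0.15 = $1194.75
Social Security tax: only $162969.09 − $160752.33 = $2216.76 of this check is subject → $2216.76 × 0.05 = $110.84
Employee stock purchase plan: $277.98
Garnishment: $8658.81 × 0.025 = $216.47
Parking fee: $98.23
Total deductions = $519.53 + $174.31 + $1194.75 + $110.84 + $277.98 + $216.47 + $98.23 = $2592.11
Net pay = $8658.81 − $2592.11 = $6066.70

$6066.70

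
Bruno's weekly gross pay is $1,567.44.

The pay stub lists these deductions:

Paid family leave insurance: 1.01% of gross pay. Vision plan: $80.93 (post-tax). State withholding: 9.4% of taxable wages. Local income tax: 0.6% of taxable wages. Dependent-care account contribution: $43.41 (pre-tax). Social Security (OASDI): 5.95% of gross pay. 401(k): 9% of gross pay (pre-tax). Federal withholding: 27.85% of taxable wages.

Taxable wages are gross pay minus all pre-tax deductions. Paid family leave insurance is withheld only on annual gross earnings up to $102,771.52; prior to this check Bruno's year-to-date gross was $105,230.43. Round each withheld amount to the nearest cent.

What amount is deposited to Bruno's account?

$685.32

401(k): $1,567.44 × 0.09 = $141.07
Dependent-care account contribution: $43.41
Pre-tax total = $141.07 + $43.41 = $184.48
Taxable wages = $1,567.44 − $184.48 = $1,382.96
State withholding: $1,382.96 × 0.094 = $130.00
Local income tax: $1,382.96 × 0.006 = $8.30
Federal withholding: $1,382.96 × 0.2785 = $385.15
Paid family leave insurance: annual cap $102,771.52 already reached (YTD $105,230.43), so $0.00
Social Security (OASDI): $1,567.44 × 0.0595 = $93.26
Vision plan: $80.93
Total deductions = $141.07 + $43.41 + $130.00 + $8.30 + $385.15 + $0.00 + $93.26 + $80.93 = $882.12
Net pay = $1,567.44 − $882.12 = $685.32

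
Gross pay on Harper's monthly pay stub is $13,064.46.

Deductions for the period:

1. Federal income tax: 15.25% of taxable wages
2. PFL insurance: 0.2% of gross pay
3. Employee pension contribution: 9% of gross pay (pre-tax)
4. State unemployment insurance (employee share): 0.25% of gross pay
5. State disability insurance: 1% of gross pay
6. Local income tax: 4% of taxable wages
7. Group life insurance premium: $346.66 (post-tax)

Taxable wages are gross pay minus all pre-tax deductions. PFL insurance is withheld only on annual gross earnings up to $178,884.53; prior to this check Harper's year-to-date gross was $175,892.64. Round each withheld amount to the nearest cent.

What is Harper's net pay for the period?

$9,084.15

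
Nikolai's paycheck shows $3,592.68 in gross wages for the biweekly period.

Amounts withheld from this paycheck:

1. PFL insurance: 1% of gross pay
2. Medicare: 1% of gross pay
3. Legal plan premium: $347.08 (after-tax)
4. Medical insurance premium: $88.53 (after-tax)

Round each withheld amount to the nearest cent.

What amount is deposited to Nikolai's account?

$3,085.21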